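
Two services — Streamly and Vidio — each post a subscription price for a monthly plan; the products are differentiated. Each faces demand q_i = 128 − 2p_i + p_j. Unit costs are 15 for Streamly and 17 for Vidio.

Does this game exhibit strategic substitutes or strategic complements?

strategic complements

Streamly's profit: π = (p_{Streamly} − 15)(128 − 2p_{Streamly} + p_{Vidio}).
∂π/∂p_{Streamly} = 158 − 4p_{Streamly} + p_{Vidio} = 0 ⇒ p_{Streamly} = 39.5 + 0.25p_{Vidio}.
The best-response slope dp_{Streamly}/dp_{Vidio} = 0.25 > 0: the reaction function is upward-sloping, so the choices are strategic complements.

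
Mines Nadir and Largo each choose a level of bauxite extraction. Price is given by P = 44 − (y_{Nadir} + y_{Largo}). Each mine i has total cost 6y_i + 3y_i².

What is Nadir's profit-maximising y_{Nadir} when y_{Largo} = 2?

Mine Nadir's profit: π = y_{Nadir}(44 − (y_{Nadir} + y_{Largo})) − 6y_{Nadir} − 3y_{Nadir}².
∂π/∂y_{Nadir} = 38 − 8y_{Nadir} − y_{Largo} = 0, so y_{Nadir} = 4.75 − 0.125y_{Largo}.
At y_{Largo} = 2: y_{Nadir} = 4.75 − 0.125·2 = 4.5.

4.5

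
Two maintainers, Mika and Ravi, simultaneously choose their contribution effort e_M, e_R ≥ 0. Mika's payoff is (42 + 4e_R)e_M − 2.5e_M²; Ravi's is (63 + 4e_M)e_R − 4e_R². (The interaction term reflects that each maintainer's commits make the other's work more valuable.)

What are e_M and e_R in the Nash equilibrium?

Expanding Mika's payoff: 42e_M + 4e_Re_M − 2.5e_M².
∂π/∂e_M = 42 + 4e_R − 5e_M = 0, so e_M = 8.4 + 0.8e_R.
Likewise for Ravi: e_R = 7.875 + 0.5e_M.
Plugging e_R into Mika's best response: e_M = 8.4 + 0.8(7.875 + 0.5e_M) ⇒ 0.6e_M = 14.7, so e_M = 24.5.
Then e_R = 7.875 + 0.5·24.5 = 20.125.

24.5, 20.125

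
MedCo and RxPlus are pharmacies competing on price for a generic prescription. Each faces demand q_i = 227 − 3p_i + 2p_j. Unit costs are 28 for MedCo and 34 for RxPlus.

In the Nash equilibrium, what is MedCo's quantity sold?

152.625

MedCo's profit: π = (p_{MedCo} − 28)(227 − 3p_{MedCo} + 2p_{RxPlus}).
∂π/∂p_{MedCo} = 311 − 6p_{MedCo} + 2p_{RxPlus} = 0 ⇒ p_{MedCo} = 311/6 + (1/3)p_{RxPlus}.
Similarly p_{RxPlus} = 329/6 + (1/3)p_{MedCo}.
Plugging p_{RxPlus} into MedCo's best response: p_{MedCo} = 311/6 + (1/3)(329/6 + (1/3)p_{MedCo}) ⇒ (8/9)p_{MedCo} = 631/9, so p_{MedCo} = 78.875.
Then p_{RxPlus} = 329/6 + (1/3)·78.875 = 81.125.
q_{MedCo} = 227 − 3·78.875 + 2·81.125 = 152.625.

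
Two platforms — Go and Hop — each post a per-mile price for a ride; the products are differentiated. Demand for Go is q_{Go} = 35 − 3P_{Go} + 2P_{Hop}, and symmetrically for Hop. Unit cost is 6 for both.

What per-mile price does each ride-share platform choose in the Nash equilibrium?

13.25

Go's profit: π = (P_{Go} − 6)(35 − 3P_{Go} + 2P_{Hop}).
∂π/∂P_{Go} = 53 − 6P_{Go} + 2P_{Hop} = 0 ⇒ P_{Go} = 53/6 + (1/3)P_{Hop}.
By symmetry P_{Hop} = P_{Go}; substituting into the reaction function, (2/3)P_{Go} = 53/6 and P_{Go} = 13.25.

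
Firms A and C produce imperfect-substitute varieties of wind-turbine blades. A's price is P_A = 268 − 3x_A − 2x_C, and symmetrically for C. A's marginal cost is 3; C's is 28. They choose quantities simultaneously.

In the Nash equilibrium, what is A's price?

107.0625

Firm A's profit: π = x_A(268 − 3x_A − 2x_C) − 3x_A.
∂π/∂x_A = 265 − 6x_A − 2x_C = 0 ⇒ x_A = 265/6 − (1/3)x_C.
Similarly x_C = 40 − (1/3)x_A.
Solving the two reaction functions simultaneously: (1 − (−1/3)(−1/3))x_A = 265/6 − (1/3)·40, so (8/9)x_A = 185/6 and x_A = 34.6875.
Then x_C = 40 − (1/3)·34.6875 = 28.4375.
P_A = 268 − 3·34.6875 − 2·28.4375 = 107.0625.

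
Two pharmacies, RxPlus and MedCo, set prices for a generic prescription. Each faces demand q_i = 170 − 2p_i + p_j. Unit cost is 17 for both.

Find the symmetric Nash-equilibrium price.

68

RxPlus's profit: π = (p_{RxPlus} − 17)(170 − 2p_{RxPlus} + p_{MedCo}).
∂π/∂p_{RxPlus} = 204 − 4p_{RxPlus} + p_{MedCo} = 0 ⇒ p_{RxPlus} = 51 + 0.25p_{MedCo}.
The game is symmetric, so in equilibrium p_{MedCo} = p_{RxPlus}: the reaction function gives 0.75p_{RxPlus} = 51, hence p_{RxPlus} = 68.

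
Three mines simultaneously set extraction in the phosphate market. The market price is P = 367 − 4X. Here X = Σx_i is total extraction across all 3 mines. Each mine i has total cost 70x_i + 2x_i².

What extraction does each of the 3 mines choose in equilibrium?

14.85

A representative mine's profit is π_i = x_i(367 − 4X) − 70x_i − 2x_i², with X = x_i + Σ_{j≠i} x_j.
First-order condition: 297 − 12x_i − 4Σ_{j≠i} x_j = 0.
With identical mines, set every x_j = x: then 297 − 12x − 8x = 0, i.e. x = 297/20 = 14.85.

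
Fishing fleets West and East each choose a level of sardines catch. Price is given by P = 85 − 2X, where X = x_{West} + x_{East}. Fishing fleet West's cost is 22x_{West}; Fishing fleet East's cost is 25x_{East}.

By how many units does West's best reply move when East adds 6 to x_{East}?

-3

Fishing fleet West's profit: π = x_{West}(85 − 2(x_{West} + x_{East})) − 22x_{West}.
∂π/∂x_{West} = 63 − 4x_{West} − 2x_{East} = 0, so x_{West} = 15.75 − 0.5x_{East}.
The reaction-function slope is −0.5, so a 6-unit rise in x_{East} moves x_{West} by −0.5 × 6 = −3. West's best response falls — the actions are strategic substitutes.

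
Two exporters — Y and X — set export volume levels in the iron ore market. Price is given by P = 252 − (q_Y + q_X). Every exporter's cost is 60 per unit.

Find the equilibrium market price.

Exporter Y's profit: π = q_Y(252 − (q_Y + q_X)) − 60q_Y.
∂π/∂q_Y = 192 − 2q_Y − q_X = 0, so q_Y = 96 − 0.5q_X.
The game is symmetric, so in equilibrium q_X = q_Y: the reaction function gives 1.5q_Y = 96, hence q_Y = 64.
Equilibrium price: P = 252 − 128 = 124.

124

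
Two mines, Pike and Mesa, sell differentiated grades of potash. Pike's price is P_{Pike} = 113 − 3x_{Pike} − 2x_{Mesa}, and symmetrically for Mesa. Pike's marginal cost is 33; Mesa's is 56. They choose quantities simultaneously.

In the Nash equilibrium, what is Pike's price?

67.3125

Mine Pike's profit: π = x_{Pike}(113 − 3x_{Pike} − 2x_{Mesa}) − 33x_{Pike}.
∂π/∂x_{Pike} = 80 − 6x_{Pike} − 2x_{Mesa} = 0 ⇒ x_{Pike} = 40/3 − (1/3)x_{Mesa}.
Similarly x_{Mesa} = 9.5 − (1/3)x_{Pike}.
Plugging x_{Mesa} into Pike's best response: x_{Pike} = 40/3 − (1/3)(9.5 − (1/3)x_{Pike}) ⇒ (8/9)x_{Pike} = 61/6, so x_{Pike} = 11.4375.
Then x_{Mesa} = 9.5 − (1/3)·11.4375 = 5.6875.
P_{Pike} = 113 − 3·11.4375 − 2·5.6875 = 67.3125.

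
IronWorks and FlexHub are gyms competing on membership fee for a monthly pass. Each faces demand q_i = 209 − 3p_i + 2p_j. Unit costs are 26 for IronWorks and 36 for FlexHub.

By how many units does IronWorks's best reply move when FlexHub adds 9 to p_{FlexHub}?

3

IronWorks's profit: π = (p_{IronWorks} − 26)(209 − 3p_{IronWorks} + 2p_{FlexHub}).
∂π/∂p_{IronWorks} = 287 − 6p_{IronWorks} + 2p_{FlexHub} = 0 ⇒ p_{IronWorks} = 287/6 + (1/3)p_{FlexHub}.
The reaction-function slope is 1/3, so a 9-unit rise in p_{FlexHub} moves p_{IronWorks} by 1/3 × 9 = 3. IronWorks's best response rises — the actions are strategic complements.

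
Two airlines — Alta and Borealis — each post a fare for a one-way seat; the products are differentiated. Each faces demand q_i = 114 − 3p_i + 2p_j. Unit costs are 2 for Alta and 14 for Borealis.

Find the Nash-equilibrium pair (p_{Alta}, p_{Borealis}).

Alta's profit: π = (p_{Alta} − 2)(114 − 3p_{Alta} + 2p_{Borealis}).
∂π/∂p_{Alta} = 120 − 6p_{Alta} + 2p_{Borealis} = 0 ⇒ p_{Alta} = 20 + (1/3)p_{Borealis}.
Similarly p_{Borealis} = 26 + (1/3)p_{Alta}.
Substituting the second reaction function into the first: p_{Alta} = 20 + (1/3)(26 + (1/3)p_{Alta}), which gives (8/9)p_{Alta} = 86/3 ⇒ p_{Alta} = 32.25.
Then p_{Borealis} = 26 + (1/3)·32.25 = 36.75.

32.25, 36.75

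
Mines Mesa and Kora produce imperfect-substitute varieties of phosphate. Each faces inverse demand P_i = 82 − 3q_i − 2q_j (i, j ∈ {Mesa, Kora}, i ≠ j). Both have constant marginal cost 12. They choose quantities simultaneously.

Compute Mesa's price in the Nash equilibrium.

Mine Mesa's profit: π = q_{Mesa}(82 − 3q_{Mesa} − 2q_{Kora}) − 12q_{Mesa}.
∂π/∂q_{Mesa} = 70 − 6q_{Mesa} − 2q_{Kora} = 0 ⇒ q_{Mesa} = 35/3 − (1/3)q_{Kora}.
By symmetry q_{Kora} = q_{Mesa}; substituting into the reaction function, (4/3)q_{Mesa} = 35/3 and q_{Mesa} = 8.75.
P_{Mesa} = 82 − 3·8.75 − 2·8.75 = 38.25.

38.25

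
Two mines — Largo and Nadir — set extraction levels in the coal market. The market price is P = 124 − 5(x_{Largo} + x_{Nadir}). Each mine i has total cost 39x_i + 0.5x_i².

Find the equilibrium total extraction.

10.625

Mine Largo's profit: π = x_{Largo}(124 − 5(x_{Largo} + x_{Nadir})) − 39x_{Largo} − 0.5x_{Largo}².
∂π/∂x_{Largo} = 85 − 11x_{Largo} − 5x_{Nadir} = 0, so x_{Largo} = 85/11 − (5/11)x_{Nadir}.
By symmetry x_{Nadir} = x_{Largo}; substituting into the reaction function, (16/11)x_{Largo} = 85/11 and x_{Largo} = 5.3125.
Total extraction: 5.3125 + 5.3125 = 10.625.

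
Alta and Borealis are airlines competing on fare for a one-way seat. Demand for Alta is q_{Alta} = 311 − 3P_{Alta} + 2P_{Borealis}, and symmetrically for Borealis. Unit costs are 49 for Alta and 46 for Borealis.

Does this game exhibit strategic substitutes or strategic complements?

strategic complements

Alta's profit: π = (P_{Alta} − 49)(311 − 3P_{Alta} + 2P_{Borealis}).
∂π/∂P_{Alta} = 458 − 6P_{Alta} + 2P_{Borealis} = 0 ⇒ P_{Alta} = 229/3 + (1/3)P_{Borealis}.
The best-response slope dP_{Alta}/dP_{Borealis} = 1/3 > 0: the reaction function is upward-sloping, so the choices are strategic complements.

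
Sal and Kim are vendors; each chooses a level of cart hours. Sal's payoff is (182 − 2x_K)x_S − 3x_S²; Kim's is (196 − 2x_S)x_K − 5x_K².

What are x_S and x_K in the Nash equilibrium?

25.5, 14.5

Expanding Sal's payoff: 182x_S − 2x_Kx_S − 3x_S².
∂π/∂x_S = 182 − 2x_K − 6x_S = 0, so x_S = 91/3 − (1/3)x_K.
Likewise for Kim: x_K = 19.6 − 0.2x_S.
Solving the two reaction functions simultaneously: (1 − (−1/3)(−0.2))x_S = 91/3 − (1/3)·19.6, so (14/15)x_S = 23.8 and x_S = 25.5.
Then x_K = 19.6 − 0.2·25.5 = 14.5.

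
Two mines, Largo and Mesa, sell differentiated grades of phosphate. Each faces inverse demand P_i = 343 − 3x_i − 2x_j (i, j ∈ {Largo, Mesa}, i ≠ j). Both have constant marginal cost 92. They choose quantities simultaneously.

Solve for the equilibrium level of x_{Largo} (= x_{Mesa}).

31.375

Mine Largo's profit: π = x_{Largo}(343 − 3x_{Largo} − 2x_{Mesa}) − 92x_{Largo}.
∂π/∂x_{Largo} = 251 − 6x_{Largo} − 2x_{Mesa} = 0 ⇒ x_{Largo} = 251/6 − (1/3)x_{Mesa}.
By symmetry x_{Mesa} = x_{Largo}; substituting into the reaction function, (4/3)x_{Largo} = 251/6 and x_{Largo} = 31.375.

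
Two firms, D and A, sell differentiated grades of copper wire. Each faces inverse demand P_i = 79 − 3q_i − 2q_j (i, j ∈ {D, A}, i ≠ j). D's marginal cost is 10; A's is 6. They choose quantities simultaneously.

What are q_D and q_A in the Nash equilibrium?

Firm D's profit: π = q_D(79 − 3q_D − 2q_A) − 10q_D.
∂π/∂q_D = 69 − 6q_D − 2q_A = 0 ⇒ q_D = 11.5 − (1/3)q_A.
Similarly q_A = 73/6 − (1/3)q_D.
Substituting the second reaction function into the first: q_D = 11.5 − (1/3)(73/6 − (1/3)q_D), which gives (8/9)q_D = 67/9 ⇒ q_D = 8.375.
Then q_A = 73/6 − (1/3)·8.375 = 9.375.

8.375, 9.375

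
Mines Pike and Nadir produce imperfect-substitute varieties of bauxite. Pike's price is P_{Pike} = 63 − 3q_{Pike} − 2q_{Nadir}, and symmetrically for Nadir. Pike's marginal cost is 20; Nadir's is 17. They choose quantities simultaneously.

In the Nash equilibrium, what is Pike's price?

Mine Pike's profit: π = q_{Pike}(63 − 3q_{Pike} − 2q_{Nadir}) − 20q_{Pike}.
∂π/∂q_{Pike} = 43 − 6q_{Pike} − 2q_{Nadir} = 0 ⇒ q_{Pike} = 43/6 − (1/3)q_{Nadir}.
Similarly q_{Nadir} = 23/3 − (1/3)q_{Pike}.
Solving the two reaction functions simultaneously: (1 − (−1/3)(−1/3))q_{Pike} = 43/6 − (1/3)·(23/3), so (8/9)q_{Pike} = 83/18 and q_{Pike} = 5.1875.
Then q_{Nadir} = 23/3 − (1/3)·5.1875 = 5.9375.
P_{Pike} = 63 − 3·5.1875 − 2·5.9375 = 35.5625.

35.5625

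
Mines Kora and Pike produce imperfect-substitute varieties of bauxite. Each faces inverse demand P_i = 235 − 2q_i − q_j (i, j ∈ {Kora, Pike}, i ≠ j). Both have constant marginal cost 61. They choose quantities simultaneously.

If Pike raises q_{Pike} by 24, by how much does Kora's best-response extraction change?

Mine Kora's profit: π = q_{Kora}(235 − 2q_{Kora} − q_{Pike}) − 61q_{Kora}.
∂π/∂q_{Kora} = 174 − 4q_{Kora} − q_{Pike} = 0 ⇒ q_{Kora} = 43.5 − 0.25q_{Pike}.
The reaction-function slope is −0.25, so a 24-unit rise in q_{Pike} moves q_{Kora} by −0.25 × 24 = −6. Kora's best response falls — the actions are strategic substitutes.

-6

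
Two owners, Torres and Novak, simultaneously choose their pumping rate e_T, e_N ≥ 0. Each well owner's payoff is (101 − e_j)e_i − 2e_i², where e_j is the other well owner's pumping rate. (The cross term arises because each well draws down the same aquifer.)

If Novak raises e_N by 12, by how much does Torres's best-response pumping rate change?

Torres's payoff is (101 − e_N)e_T − 2e_T².
∂π/∂e_T = 101 − e_N − 4e_T = 0, so e_T = 25.25 − 0.25e_N.
The reaction-function slope is −0.25, so a 12-unit rise in e_N moves e_T by −0.25 × 12 = −3. Torres's best response falls — the actions are strategic substitutes.

-3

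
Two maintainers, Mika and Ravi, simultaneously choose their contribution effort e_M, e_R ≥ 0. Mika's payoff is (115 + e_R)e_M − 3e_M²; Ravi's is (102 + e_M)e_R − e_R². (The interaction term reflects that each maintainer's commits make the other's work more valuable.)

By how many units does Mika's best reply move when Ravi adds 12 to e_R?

2

Expanding Mika's payoff: 115e_M + e_Re_M − 3e_M².
∂π/∂e_M = 115 + e_R − 6e_M = 0, so e_M = 115/6 + (1/6)e_R.
The reaction-function slope is 1/6, so a 12-unit rise in e_R moves e_M by 1/6 × 12 = 2. Mika's best response rises — the actions are strategic complements.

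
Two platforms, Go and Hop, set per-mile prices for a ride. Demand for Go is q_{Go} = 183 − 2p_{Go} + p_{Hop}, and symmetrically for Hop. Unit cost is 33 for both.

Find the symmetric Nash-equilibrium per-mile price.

83

Go's profit: π = (p_{Go} − 33)(183 − 2p_{Go} + p_{Hop}).
∂π/∂p_{Go} = 249 − 4p_{Go} + p_{Hop} = 0 ⇒ p_{Go} = 62.25 + 0.25p_{Hop}.
By symmetry p_{Hop} = p_{Go}; substituting into the reaction function, 0.75p_{Go} = 62.25 and p_{Go} = 83.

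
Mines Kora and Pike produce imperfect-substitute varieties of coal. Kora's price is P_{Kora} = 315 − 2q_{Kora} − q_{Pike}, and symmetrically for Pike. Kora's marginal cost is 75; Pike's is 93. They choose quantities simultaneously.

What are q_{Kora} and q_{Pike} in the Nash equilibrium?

49.2, 43.2

Mine Kora's profit: π = q_{Kora}(315 − 2q_{Kora} − q_{Pike}) − 75q_{Kora}.
∂π/∂q_{Kora} = 240 − 4q_{Kora} − q_{Pike} = 0 ⇒ q_{Kora} = 60 − 0.25q_{Pike}.
Similarly q_{Pike} = 55.5 − 0.25q_{Kora}.
Substituting the second reaction function into the first: q_{Kora} = 60 − 0.25(55.5 − 0.25q_{Kora}), which gives 0.9375q_{Kora} = 46.125 ⇒ q_{Kora} = 49.2.
Then q_{Pike} = 55.5 − 0.25·49.2 = 43.2.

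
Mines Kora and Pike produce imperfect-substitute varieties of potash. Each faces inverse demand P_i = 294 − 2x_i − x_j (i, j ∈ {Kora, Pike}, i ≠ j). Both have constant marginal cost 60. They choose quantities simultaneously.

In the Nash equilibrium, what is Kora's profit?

4380.48

Mine Kora's profit: π = x_{Kora}(294 − 2x_{Kora} − x_{Pike}) − 60x_{Kora}.
∂π/∂x_{Kora} = 234 − 4x_{Kora} − x_{Pike} = 0 ⇒ x_{Kora} = 58.5 − 0.25x_{Pike}.
The game is symmetric, so in equilibrium x_{Pike} = x_{Kora}: the reaction function gives 1.25x_{Kora} = 58.5, hence x_{Kora} = 46.8.
P_{Kora} = 294 − 2·46.8 − 46.8 = 153.6.
Profit = (153.6 − 60)·46.8 = 4380.48.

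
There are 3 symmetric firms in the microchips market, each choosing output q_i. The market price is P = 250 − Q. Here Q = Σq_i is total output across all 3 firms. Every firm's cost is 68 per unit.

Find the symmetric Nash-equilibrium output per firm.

A representative firm's profit is π_i = q_i(250 − Q) − 68q_i, with Q = q_i + Σ_{j≠i} q_j.
First-order condition: 182 − 2q_i − Σ_{j≠i} q_j = 0.
With identical firms, set every q_j = q: then 182 − 2q − 2q = 0, i.e. q = 182/4 = 45.5.

45.5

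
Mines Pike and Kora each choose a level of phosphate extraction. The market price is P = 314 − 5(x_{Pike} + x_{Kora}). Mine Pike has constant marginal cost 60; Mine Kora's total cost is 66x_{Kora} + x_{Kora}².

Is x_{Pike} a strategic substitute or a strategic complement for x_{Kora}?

Mine Pike's profit: π = x_{Pike}(314 − 5(x_{Pike} + x_{Kora})) − 60x_{Pike}.
∂π/∂x_{Pike} = 254 − 10x_{Pike} − 5x_{Kora} = 0, so x_{Pike} = 25.4 − 0.5x_{Kora}.
The best-response slope dx_{Pike}/dx_{Kora} = −0.5 < 0: the reaction function is downward-sloping, so the choices are strategic substitutes.

strategic substitutes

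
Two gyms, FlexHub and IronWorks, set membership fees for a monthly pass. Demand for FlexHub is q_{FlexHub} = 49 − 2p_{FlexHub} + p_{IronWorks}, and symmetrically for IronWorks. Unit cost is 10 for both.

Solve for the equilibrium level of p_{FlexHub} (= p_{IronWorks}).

FlexHub's profit: π = (p_{FlexHub} − 10)(49 − 2p_{FlexHub} + p_{IronWorks}).
∂π/∂p_{FlexHub} = 69 − 4p_{FlexHub} + p_{IronWorks} = 0 ⇒ p_{FlexHub} = 17.25 + 0.25p_{IronWorks}.
The game is symmetric, so in equilibrium p_{IronWorks} = p_{FlexHub}: the reaction function gives 0.75p_{FlexHub} = 17.25, hence p_{FlexHub} = 23.

23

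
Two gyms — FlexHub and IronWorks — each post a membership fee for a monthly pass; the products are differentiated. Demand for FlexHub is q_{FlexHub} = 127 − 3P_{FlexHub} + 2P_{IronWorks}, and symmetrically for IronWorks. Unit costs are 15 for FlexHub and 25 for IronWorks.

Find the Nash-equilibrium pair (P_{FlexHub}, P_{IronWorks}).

FlexHub's profit: π = (P_{FlexHub} − 15)(127 − 3P_{FlexHub} + 2P_{IronWorks}).
∂π/∂P_{FlexHub} = 172 − 6P_{FlexHub} + 2P_{IronWorks} = 0 ⇒ P_{FlexHub} = 86/3 + (1/3)P_{IronWorks}.
Similarly P_{IronWorks} = 101/3 + (1/3)P_{FlexHub}.
Plugging P_{IronWorks} into FlexHub's best response: P_{FlexHub} = 86/3 + (1/3)(101/3 + (1/3)P_{FlexHub}) ⇒ (8/9)P_{FlexHub} = 359/9, so P_{FlexHub} = 44.875.
Then P_{IronWorks} = 101/3 + (1/3)·44.875 = 48.625.

44.875, 48.625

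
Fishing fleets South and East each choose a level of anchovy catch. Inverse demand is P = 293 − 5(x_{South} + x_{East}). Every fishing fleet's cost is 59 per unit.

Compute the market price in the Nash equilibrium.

Fishing fleet South's profit: π = x_{South}(293 − 5(x_{South} + x_{East})) − 59x_{South}.
∂π/∂x_{South} = 234 − 10x_{South} − 5x_{East} = 0, so x_{South} = 23.4 − 0.5x_{East}.
The game is symmetric, so in equilibrium x_{East} = x_{South}: the reaction function gives 1.5x_{South} = 23.4, hence x_{South} = 15.6.
Equilibrium price: P = 293 − 5·31.2 = 137.

137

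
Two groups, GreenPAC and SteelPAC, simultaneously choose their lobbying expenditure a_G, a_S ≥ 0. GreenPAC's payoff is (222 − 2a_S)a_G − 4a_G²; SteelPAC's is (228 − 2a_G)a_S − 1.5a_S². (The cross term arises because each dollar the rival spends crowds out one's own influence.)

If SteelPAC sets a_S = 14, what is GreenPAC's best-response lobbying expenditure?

Expanding GreenPAC's payoff: 222a_G − 2a_Sa_G − 4a_G².
∂π/∂a_G = 222 − 2a_S − 8a_G = 0, so a_G = 27.75 − 0.25a_S.
At a_S = 14: a_G = 27.75 − 0.25·14 = 24.25.

24.25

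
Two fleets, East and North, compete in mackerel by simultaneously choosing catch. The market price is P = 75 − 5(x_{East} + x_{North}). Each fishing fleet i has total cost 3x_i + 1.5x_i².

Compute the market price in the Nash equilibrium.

Fishing fleet East's profit: π = x_{East}(75 − 5(x_{East} + x_{North})) − 3x_{East} − 1.5x_{East}².
∂π/∂x_{East} = 72 − 13x_{East} − 5x_{North} = 0, so x_{East} = 72/13 − (5/13)x_{North}.
The game is symmetric, so in equilibrium x_{North} = x_{East}: the reaction function gives (18/13)x_{East} = 72/13, hence x_{East} = 4.
Equilibrium price: P = 75 − 5·8 = 35.

35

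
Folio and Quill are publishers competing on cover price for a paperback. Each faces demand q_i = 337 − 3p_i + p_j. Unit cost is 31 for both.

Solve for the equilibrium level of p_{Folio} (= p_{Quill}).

86

Folio's profit: π = (p_{Folio} − 31)(337 − 3p_{Folio} + p_{Quill}).
∂π/∂p_{Folio} = 430 − 6p_{Folio} + p_{Quill} = 0 ⇒ p_{Folio} = 215/3 + (1/6)p_{Quill}.
By symmetry p_{Quill} = p_{Folio}; substituting into the reaction function, (5/6)p_{Folio} = 215/3 and p_{Folio} = 86.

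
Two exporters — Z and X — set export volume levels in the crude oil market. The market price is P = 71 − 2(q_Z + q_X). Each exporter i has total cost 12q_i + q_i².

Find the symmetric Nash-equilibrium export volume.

Exporter Z's profit: π = q_Z(71 − 2(q_Z + q_X)) − 12q_Z − q_Z².
∂π/∂q_Z = 59 − 6q_Z − 2q_X = 0, so q_Z = 59/6 − (1/3)q_X.
By symmetry q_X = q_Z; substituting into the reaction function, (4/3)q_Z = 59/6 and q_Z = 7.375.

7.375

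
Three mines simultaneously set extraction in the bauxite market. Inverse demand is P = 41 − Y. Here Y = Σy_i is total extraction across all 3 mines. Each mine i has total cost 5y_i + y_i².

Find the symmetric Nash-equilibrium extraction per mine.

6

A representative mine's profit is π_i = y_i(41 − Y) − 5y_i − y_i², with Y = y_i + Σ_{j≠i} y_j.
First-order condition: 36 − 4y_i − Σ_{j≠i} y_j = 0.
With identical mines, set every y_j = y: then 36 − 4y − 2y = 0, i.e. y = 36/6 = 6.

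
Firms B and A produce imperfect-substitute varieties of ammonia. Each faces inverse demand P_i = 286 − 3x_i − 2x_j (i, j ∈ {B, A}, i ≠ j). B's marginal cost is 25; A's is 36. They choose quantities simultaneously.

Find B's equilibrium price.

124.9375

Firm B's profit: π = x_B(286 − 3x_B − 2x_A) − 25x_B.
∂π/∂x_B = 261 − 6x_B − 2x_A = 0 ⇒ x_B = 43.5 − (1/3)x_A.
Similarly x_A = 125/3 − (1/3)x_B.
Substituting the second reaction function into the first: x_B = 43.5 − (1/3)(125/3 − (1/3)x_B), which gives (8/9)x_B = 533/18 ⇒ x_B = 33.3125.
Then x_A = 125/3 − (1/3)·33.3125 = 30.5625.
P_B = 286 − 3·33.3125 − 2·30.5625 = 124.9375.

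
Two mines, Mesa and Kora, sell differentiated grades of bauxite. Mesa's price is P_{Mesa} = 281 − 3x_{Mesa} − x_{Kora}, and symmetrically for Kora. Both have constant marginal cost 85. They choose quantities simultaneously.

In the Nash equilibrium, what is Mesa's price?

169

Mine Mesa's profit: π = x_{Mesa}(281 − 3x_{Mesa} − x_{Kora}) − 85x_{Mesa}.
∂π/∂x_{Mesa} = 196 − 6x_{Mesa} − x_{Kora} = 0 ⇒ x_{Mesa} = 98/3 − (1/6)x_{Kora}.
By symmetry x_{Kora} = x_{Mesa}; substituting into the reaction function, (7/6)x_{Mesa} = 98/3 and x_{Mesa} = 28.
P_{Mesa} = 281 − 3·28 − 28 = 169.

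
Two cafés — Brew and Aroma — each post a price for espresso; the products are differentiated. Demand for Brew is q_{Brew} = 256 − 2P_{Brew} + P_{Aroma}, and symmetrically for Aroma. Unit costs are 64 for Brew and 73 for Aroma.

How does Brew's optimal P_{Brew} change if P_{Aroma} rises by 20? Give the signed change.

Brew's profit: π = (P_{Brew} − 64)(256 − 2P_{Brew} + P_{Aroma}).
∂π/∂P_{Brew} = 384 − 4P_{Brew} + P_{Aroma} = 0 ⇒ P_{Brew} = 96 + 0.25P_{Aroma}.
The reaction-function slope is 0.25, so a 20-unit rise in P_{Aroma} moves P_{Brew} by 0.25 × 20 = 5. Brew's best response rises — the actions are strategic complements.

5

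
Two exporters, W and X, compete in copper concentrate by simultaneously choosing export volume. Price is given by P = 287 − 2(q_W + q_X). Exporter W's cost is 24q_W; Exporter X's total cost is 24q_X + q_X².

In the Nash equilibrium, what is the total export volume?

78.9

Exporter W's profit: π = q_W(287 − 2(q_W + q_X)) − 24q_W.
∂π/∂q_W = 263 − 4q_W − 2q_X = 0, so q_W = 65.75 − 0.5q_X.
For X: ∂π/∂q_X = 263 − 6q_X − 2q_W = 0 ⇒ q_X = 263/6 − (1/3)q_W.
Substituting the second reaction function into the first: q_W = 65.75 − 0.5(263/6 − (1/3)q_W), which gives (5/6)q_W = 263/6 ⇒ q_W = 52.6.
Then q_X = 263/6 − (1/3)·52.6 = 26.3.
Total export volume: 52.6 + 26.3 = 78.9.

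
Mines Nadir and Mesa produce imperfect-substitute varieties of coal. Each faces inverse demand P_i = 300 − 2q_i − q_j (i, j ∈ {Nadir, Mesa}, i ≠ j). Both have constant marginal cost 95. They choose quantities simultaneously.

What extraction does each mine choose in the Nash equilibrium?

41

Mine Nadir's profit: π = q_{Nadir}(300 − 2q_{Nadir} − q_{Mesa}) − 95q_{Nadir}.
∂π/∂q_{Nadir} = 205 − 4q_{Nadir} − q_{Mesa} = 0 ⇒ q_{Nadir} = 51.25 − 0.25q_{Mesa}.
By symmetry q_{Mesa} = q_{Nadir}; substituting into the reaction function, 1.25q_{Nadir} = 51.25 and q_{Nadir} = 41.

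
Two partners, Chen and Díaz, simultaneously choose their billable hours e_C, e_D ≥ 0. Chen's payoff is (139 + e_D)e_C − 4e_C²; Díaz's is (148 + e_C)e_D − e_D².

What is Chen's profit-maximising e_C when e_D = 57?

24.5

Expanding Chen's payoff: 139e_C + e_De_C − 4e_C².
∂π/∂e_C = 139 + e_D − 8e_C = 0, so e_C = 17.375 + 0.125e_D.
At e_D = 57: e_C = 17.375 + 0.125·57 = 24.5.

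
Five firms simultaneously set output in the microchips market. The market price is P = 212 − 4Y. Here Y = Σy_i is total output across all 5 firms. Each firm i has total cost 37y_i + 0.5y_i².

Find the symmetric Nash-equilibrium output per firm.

7

A representative firm's profit is π_i = y_i(212 − 4Y) − 37y_i − 0.5y_i², with Y = y_i + Σ_{j≠i} y_j.
First-order condition: 175 − 9y_i − 4Σ_{j≠i} y_j = 0.
Imposing symmetry (y_j = y for all j) turns Σ_{j≠i} y_j into 4y, so 175 = 25y and y = 7.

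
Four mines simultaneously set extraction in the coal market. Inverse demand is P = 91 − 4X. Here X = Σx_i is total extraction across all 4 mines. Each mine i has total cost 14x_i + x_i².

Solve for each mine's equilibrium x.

3.5

A representative mine's profit is π_i = x_i(91 − 4X) − 14x_i − x_i², with X = x_i + Σ_{j≠i} x_j.
First-order condition: 77 − 10x_i − 4Σ_{j≠i} x_j = 0.
In a symmetric equilibrium every mine chooses the same x, so Σ_{j≠i} x_j = 3x. The condition becomes 77 − 22x = 0, giving x = 77/22 = 3.5.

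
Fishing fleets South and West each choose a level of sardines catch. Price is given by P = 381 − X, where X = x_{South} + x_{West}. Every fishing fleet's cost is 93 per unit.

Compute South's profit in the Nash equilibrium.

9216

Fishing fleet South's profit: π = x_{South}(381 − (x_{South} + x_{West})) − 93x_{South}.
∂π/∂x_{South} = 288 − 2x_{South} − x_{West} = 0, so x_{South} = 144 − 0.5x_{West}.
Setting x_{South} = x_{West} in the reaction function: x_{South} = 144 − 0.5x_{South}, so x_{South} = 144 / 1.5 = 96.
Price P = 381 − 192 = 189.
South's profit: (189 − 93)·96 = 9216.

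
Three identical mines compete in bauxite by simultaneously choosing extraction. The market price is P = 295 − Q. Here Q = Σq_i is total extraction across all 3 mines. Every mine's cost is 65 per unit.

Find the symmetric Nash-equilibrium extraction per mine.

57.5

A representative mine's profit is π_i = q_i(295 − Q) − 65q_i, with Q = q_i + Σ_{j≠i} q_j.
First-order condition: 230 − 2q_i − Σ_{j≠i} q_j = 0.
Imposing symmetry (q_j = q for all j) turns Σ_{j≠i} q_j into 2q, so 230 = 4q and q = 57.5.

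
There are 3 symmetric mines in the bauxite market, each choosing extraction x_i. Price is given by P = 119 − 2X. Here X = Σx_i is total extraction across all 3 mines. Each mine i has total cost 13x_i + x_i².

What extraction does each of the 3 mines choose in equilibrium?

10.6

A representative mine's profit is π_i = x_i(119 − 2X) − 13x_i − x_i², with X = x_i + Σ_{j≠i} x_j.
First-order condition: 106 − 6x_i − 2Σ_{j≠i} x_j = 0.
Imposing symmetry (x_j = x for all j) turns Σ_{j≠i} x_j into 2x, so 106 = 10x and x = 10.6.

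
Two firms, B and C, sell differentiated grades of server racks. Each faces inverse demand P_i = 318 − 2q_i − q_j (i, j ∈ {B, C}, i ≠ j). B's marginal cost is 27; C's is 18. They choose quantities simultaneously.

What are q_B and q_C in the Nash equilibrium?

57.6, 60.6

Firm B's profit: π = q_B(318 − 2q_B − q_C) − 27q_B.
∂π/∂q_B = 291 − 4q_B − q_C = 0 ⇒ q_B = 72.75 − 0.25q_C.
Similarly q_C = 75 − 0.25q_B.
Solving the two reaction functions simultaneously: (1 − (−0.25)(−0.25))q_B = 72.75 − 0.25·75, so 0.9375q_B = 54 and q_B = 57.6.
Then q_C = 75 − 0.25·57.6 = 60.6.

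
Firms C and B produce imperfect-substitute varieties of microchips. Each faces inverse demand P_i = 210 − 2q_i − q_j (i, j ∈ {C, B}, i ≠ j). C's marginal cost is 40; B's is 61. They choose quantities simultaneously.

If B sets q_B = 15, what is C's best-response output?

38.75

Firm C's profit: π = q_C(210 − 2q_C − q_B) − 40q_C.
∂π/∂q_C = 170 − 4q_C − q_B = 0 ⇒ q_C = 42.5 − 0.25q_B.
At q_B = 15: q_C = 42.5 − 0.25·15 = 38.75.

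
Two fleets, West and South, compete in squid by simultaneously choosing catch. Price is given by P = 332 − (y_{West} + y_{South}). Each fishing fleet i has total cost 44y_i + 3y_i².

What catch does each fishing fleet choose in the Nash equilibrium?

Fishing fleet West's profit: π = y_{West}(332 − (y_{West} + y_{South})) − 44y_{West} − 3y_{West}².
∂π/∂y_{West} = 288 − 8y_{West} − y_{South} = 0, so y_{West} = 36 − 0.125y_{South}.
By symmetry y_{South} = y_{West}; substituting into the reaction function, 1.125y_{West} = 36 and y_{West} = 32.

32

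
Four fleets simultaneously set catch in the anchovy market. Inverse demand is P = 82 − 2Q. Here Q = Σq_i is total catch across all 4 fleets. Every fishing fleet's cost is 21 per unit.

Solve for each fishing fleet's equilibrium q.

A representative fishing fleet's profit is π_i = q_i(82 − 2Q) − 21q_i, with Q = q_i + Σ_{j≠i} q_j.
First-order condition: 61 − 4q_i − 2Σ_{j≠i} q_j = 0.
Imposing symmetry (q_j = q for all j) turns Σ_{j≠i} q_j into 3q, so 61 = 10q and q = 6.1.

6.1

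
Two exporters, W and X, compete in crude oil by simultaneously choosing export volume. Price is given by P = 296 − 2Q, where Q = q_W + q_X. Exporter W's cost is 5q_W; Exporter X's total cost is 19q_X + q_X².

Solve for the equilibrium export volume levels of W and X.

59.6, 26.3

Exporter W's profit: π = q_W(296 − 2(q_W + q_X)) − 5q_W.
∂π/∂q_W = 291 − 4q_W − 2q_X = 0, so q_W = 72.75 − 0.5q_X.
For X: ∂π/∂q_X = 277 − 6q_X − 2q_W = 0 ⇒ q_X = 277/6 − (1/3)q_W.
Substituting the second reaction function into the first: q_W = 72.75 − 0.5(277/6 − (1/3)q_W), which gives (5/6)q_W = 149/3 ⇒ q_W = 59.6.
Then q_X = 277/6 − (1/3)·59.6 = 26.3.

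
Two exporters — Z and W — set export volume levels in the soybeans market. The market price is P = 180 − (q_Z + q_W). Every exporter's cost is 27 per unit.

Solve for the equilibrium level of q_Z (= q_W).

Exporter Z's profit: π = q_Z(180 − (q_Z + q_W)) − 27q_Z.
∂π/∂q_Z = 153 − 2q_Z − q_W = 0, so q_Z = 76.5 − 0.5q_W.
The game is symmetric, so in equilibrium q_W = q_Z: the reaction function gives 1.5q_Z = 76.5, hence q_Z = 51.

51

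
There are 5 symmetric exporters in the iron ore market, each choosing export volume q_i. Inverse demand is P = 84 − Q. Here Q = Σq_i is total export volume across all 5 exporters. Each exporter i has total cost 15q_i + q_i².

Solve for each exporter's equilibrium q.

8.625

A representative exporter's profit is π_i = q_i(84 − Q) − 15q_i − q_i², with Q = q_i + Σ_{j≠i} q_j.
First-order condition: 69 − 4q_i − Σ_{j≠i} q_j = 0.
With identical exporters, set every q_j = q: then 69 − 4q − 4q = 0, i.e. q = 69/8 = 8.625.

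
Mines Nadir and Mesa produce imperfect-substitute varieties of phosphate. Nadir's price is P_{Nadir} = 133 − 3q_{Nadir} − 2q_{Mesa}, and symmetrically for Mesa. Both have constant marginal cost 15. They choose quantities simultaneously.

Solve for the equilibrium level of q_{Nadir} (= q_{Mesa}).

Mine Nadir's profit: π = q_{Nadir}(133 − 3q_{Nadir} − 2q_{Mesa}) − 15q_{Nadir}.
∂π/∂q_{Nadir} = 118 − 6q_{Nadir} − 2q_{Mesa} = 0 ⇒ q_{Nadir} = 59/3 − (1/3)q_{Mesa}.
By symmetry q_{Mesa} = q_{Nadir}; substituting into the reaction function, (4/3)q_{Nadir} = 59/3 and q_{Nadir} = 14.75.

14.75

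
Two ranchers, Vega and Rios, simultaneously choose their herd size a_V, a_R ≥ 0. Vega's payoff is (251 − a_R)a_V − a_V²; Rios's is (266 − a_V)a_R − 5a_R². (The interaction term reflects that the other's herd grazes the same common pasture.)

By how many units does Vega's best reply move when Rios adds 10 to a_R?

Expanding Vega's payoff: 251a_V − a_Ra_V − a_V².
∂π/∂a_V = 251 − a_R − 2a_V = 0, so a_V = 125.5 − 0.5a_R.
The reaction-function slope is −0.5, so a 10-unit rise in a_R moves a_V by −0.5 × 10 = −5. Vega's best response falls — the actions are strategic substitutes.

-5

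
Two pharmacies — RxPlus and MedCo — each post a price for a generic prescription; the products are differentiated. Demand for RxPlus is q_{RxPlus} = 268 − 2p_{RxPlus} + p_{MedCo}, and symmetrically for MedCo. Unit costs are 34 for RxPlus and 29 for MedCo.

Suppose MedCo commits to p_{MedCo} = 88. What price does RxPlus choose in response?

RxPlus's profit: π = (p_{RxPlus} − 34)(268 − 2p_{RxPlus} + p_{MedCo}).
∂π/∂p_{RxPlus} = 336 − 4p_{RxPlus} + p_{MedCo} = 0 ⇒ p_{RxPlus} = 84 + 0.25p_{MedCo}.
At p_{MedCo} = 88: p_{RxPlus} = 84 + 0.25·88 = 106.

106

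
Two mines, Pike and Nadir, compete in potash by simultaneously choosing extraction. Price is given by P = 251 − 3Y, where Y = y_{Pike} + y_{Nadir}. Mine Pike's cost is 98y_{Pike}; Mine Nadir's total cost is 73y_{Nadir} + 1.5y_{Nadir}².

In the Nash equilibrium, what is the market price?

Mine Pike's profit: π = y_{Pike}(251 − 3(y_{Pike} + y_{Nadir})) − 98y_{Pike}.
∂π/∂y_{Pike} = 153 − 6y_{Pike} − 3y_{Nadir} = 0, so y_{Pike} = 25.5 − 0.5y_{Nadir}.
For Nadir: ∂π/∂y_{Nadir} = 178 − 9y_{Nadir} − 3y_{Pike} = 0 ⇒ y_{Nadir} = 178/9 − (1/3)y_{Pike}.
Substituting the second reaction function into the first: y_{Pike} = 25.5 − 0.5(178/9 − (1/3)y_{Pike}), which gives (5/6)y_{Pike} = 281/18 ⇒ y_{Pike} = 281/15.
Then y_{Nadir} = 178/9 − (1/3)·(281/15) = 203/15.
Equilibrium price: P = 251 − 3·(484/15) = 154.2.

154.2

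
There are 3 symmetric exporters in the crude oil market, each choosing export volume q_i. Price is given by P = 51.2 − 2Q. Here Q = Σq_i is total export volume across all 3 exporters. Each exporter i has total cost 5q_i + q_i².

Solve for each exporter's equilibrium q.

4.62

A representative exporter's profit is π_i = q_i(51.2 − 2Q) − 5q_i − q_i², with Q = q_i + Σ_{j≠i} q_j.
First-order condition: 46.2 − 6q_i − 2Σ_{j≠i} q_j = 0.
Imposing symmetry (q_j = q for all j) turns Σ_{j≠i} q_j into 2q, so 46.2 = 10q and q = 4.62.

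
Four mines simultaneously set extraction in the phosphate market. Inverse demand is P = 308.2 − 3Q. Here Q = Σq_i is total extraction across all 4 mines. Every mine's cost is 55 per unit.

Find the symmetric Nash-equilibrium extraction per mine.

16.88

A representative mine's profit is π_i = q_i(308.2 − 3Q) − 55q_i, with Q = q_i + Σ_{j≠i} q_j.
First-order condition: 253.2 − 6q_i − 3Σ_{j≠i} q_j = 0.
With identical mines, set every q_j = q: then 253.2 − 6q − 9q = 0, i.e. q = 253.2/15 = 16.88.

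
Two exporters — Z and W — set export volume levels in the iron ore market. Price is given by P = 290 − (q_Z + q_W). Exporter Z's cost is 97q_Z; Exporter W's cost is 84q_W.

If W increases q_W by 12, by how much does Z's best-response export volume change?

-6

Exporter Z's profit: π = q_Z(290 − (q_Z + q_W)) − 97q_Z.
∂π/∂q_Z = 193 − 2q_Z − q_W = 0, so q_Z = 96.5 − 0.5q_W.
The reaction-function slope is −0.5, so a 12-unit rise in q_W moves q_Z by −0.5 × 12 = −6. Z's best response falls — the actions are strategic substitutes.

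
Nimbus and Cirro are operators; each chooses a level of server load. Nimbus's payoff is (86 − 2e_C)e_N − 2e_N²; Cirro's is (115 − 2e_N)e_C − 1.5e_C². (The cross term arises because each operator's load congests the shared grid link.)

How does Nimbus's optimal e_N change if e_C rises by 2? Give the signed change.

Expanding Nimbus's payoff: 86e_N − 2e_Ce_N − 2e_N².
∂π/∂e_N = 86 − 2e_C − 4e_N = 0, so e_N = 21.5 − 0.5e_C.
The reaction-function slope is −0.5, so a 2-unit rise in e_C moves e_N by −0.5 × 2 = −1. Nimbus's best response falls — the actions are strategic substitutes.

-1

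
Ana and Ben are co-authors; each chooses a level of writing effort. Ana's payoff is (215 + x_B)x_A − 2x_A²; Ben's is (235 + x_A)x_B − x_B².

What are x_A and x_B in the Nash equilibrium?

Expanding Ana's payoff: 215x_A + x_Bx_A − 2x_A².
∂π/∂x_A = 215 + x_B − 4x_A = 0, so x_A = 53.75 + 0.25x_B.
Likewise for Ben: x_B = 117.5 + 0.5x_A.
Plugging x_B into Ana's best response: x_A = 53.75 + 0.25(117.5 + 0.5x_A) ⇒ 0.875x_A = 83.125, so x_A = 95.
Then x_B = 117.5 + 0.5·95 = 165.

95, 165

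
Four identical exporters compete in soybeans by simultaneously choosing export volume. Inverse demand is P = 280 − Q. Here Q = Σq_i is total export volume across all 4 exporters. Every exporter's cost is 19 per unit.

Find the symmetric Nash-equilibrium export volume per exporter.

A representative exporter's profit is π_i = q_i(280 − Q) − 19q_i, with Q = q_i + Σ_{j≠i} q_j.
First-order condition: 261 − 2q_i − Σ_{j≠i} q_j = 0.
Imposing symmetry (q_j = q for all j) turns Σ_{j≠i} q_j into 3q, so 261 = 5q and q = 52.2.

52.2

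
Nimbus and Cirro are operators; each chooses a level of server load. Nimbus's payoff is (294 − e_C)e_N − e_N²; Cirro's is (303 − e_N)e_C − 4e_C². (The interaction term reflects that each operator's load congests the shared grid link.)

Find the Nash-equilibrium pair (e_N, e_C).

136.6, 20.8

Expanding Nimbus's payoff: 294e_N − e_Ce_N − e_N².
∂π/∂e_N = 294 − e_C − 2e_N = 0, so e_N = 147 − 0.5e_C.
Likewise for Cirro: e_C = 37.875 − 0.125e_N.
Solving the two reaction functions simultaneously: (1 − (−0.5)(−0.125))e_N = 147 − 0.5·37.875, so 0.9375e_N = 128.0625 and e_N = 136.6.
Then e_C = 37.875 − 0.125·136.6 = 20.8.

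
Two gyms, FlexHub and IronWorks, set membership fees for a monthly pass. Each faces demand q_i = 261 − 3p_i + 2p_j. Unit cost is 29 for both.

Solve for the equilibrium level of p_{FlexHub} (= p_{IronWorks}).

FlexHub's profit: π = (p_{FlexHub} − 29)(261 − 3p_{FlexHub} + 2p_{IronWorks}).
∂π/∂p_{FlexHub} = 348 − 6p_{FlexHub} + 2p_{IronWorks} = 0 ⇒ p_{FlexHub} = 58 + (1/3)p_{IronWorks}.
The game is symmetric, so in equilibrium p_{IronWorks} = p_{FlexHub}: the reaction function gives (2/3)p_{FlexHub} = 58, hence p_{FlexHub} = 87.

87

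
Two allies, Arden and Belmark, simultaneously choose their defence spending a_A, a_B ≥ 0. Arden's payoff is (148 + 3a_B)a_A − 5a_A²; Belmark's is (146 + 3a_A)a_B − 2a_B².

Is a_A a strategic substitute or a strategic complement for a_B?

strategic complements

Expanding Arden's payoff: 148a_A + 3a_Ba_A − 5a_A².
∂π/∂a_A = 148 + 3a_B − 10a_A = 0, so a_A = 14.8 + 0.3a_B.
The best-response slope da_A/da_B = 0.3 > 0: the reaction function is upward-sloping, so the choices are strategic complements.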